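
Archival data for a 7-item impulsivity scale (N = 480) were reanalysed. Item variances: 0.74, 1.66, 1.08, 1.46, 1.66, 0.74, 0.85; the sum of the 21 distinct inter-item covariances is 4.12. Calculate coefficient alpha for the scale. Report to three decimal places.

Σσᵢ² = 0.74 + 1.66 + 1.08 + 1.46 + 1.66 + 0.74 + 0.85 = 8.19
Sum of distinct covariances = 4.12
Var(T) = Σσᵢ² + 2·Σcov = 8.19 + 2 × 4.12 = 16.43
α = (7/6)·(1 − 8.19/16.43) = 0.585

α = 0.585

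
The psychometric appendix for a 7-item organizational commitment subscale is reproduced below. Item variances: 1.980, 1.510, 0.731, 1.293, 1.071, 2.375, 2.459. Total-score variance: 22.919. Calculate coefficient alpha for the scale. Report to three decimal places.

Σσᵢ² = 1.980 + 1.510 + 0.731 + 1.293 + 1.071 + 2.375 + 2.459 = 11.419
α = (k/(k−1))·(1 − Σσᵢ²/σ²_T) = (7/6)·(1 − 11.419/22.919) = 0.585

α = 0.585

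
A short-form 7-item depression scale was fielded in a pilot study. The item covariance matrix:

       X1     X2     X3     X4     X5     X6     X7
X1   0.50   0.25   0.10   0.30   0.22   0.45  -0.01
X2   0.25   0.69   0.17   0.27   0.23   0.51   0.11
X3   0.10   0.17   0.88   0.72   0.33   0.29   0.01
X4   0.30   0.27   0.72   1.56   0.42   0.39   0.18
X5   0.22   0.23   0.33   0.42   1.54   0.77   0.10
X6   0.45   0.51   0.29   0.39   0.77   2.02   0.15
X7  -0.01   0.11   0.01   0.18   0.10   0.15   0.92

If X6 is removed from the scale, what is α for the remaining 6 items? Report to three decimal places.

α = 0.633

Remaining items: X1, X2, X3, X4, X5, X7 (k = 6).
sum of item variances = 0.50 + 0.69 + 0.88 + 1.56 + 1.54 + 0.92 = 6.09
σ²_T = 6.09 + 2 × 3.40 = 12.89
α (item deleted) = (6/5)·(1 − 6.09/12.89) = 0.633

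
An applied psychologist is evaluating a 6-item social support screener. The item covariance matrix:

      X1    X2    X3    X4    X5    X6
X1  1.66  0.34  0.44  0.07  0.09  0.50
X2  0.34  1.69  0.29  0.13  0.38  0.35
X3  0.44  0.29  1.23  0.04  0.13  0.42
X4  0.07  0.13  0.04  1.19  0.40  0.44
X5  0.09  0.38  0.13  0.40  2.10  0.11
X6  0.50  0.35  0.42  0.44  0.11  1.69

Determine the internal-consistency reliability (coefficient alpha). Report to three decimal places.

sum of item variances = 1.66 + 1.69 + 1.23 + 1.19 + 2.10 + 1.69 = 9.56
Sum of the distinct covariances = 4.13
total variance = 9.56 + 2 × 4.13 = 17.82
α = (k/(k−1))·(1 − sum of item variances/total variance) = (6/5)·(1 − 9.56/17.82) = 0.556

α = 0.556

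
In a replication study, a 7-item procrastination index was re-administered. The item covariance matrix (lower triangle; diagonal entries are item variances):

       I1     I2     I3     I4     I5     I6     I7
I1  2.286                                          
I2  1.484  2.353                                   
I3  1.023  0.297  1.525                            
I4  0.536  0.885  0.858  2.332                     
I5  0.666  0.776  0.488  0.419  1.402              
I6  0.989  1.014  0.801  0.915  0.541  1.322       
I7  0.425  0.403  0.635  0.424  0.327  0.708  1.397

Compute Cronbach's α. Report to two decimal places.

Σσᵢ² = 2.286 + 2.353 + 1.525 + 2.332 + 1.402 + 1.322 + 1.397 = 12.617
Sum of off-diagonal covariances = 14.614
Var(T) = 12.617 + 2 × 14.614 = 41.845
α = (k/(k−1))·(1 − Σσᵢ²/Var(T)) = (7/6)·(1 − 12.617/41.845) = 0.81

Cronbach's α = 0.81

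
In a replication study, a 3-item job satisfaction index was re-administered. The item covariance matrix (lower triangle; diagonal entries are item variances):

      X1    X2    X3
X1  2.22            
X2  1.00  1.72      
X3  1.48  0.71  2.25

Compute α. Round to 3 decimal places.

α = 0.761

Σσᵢ² = 2.22 + 1.72 + 2.25 = 6.19
Sum of the distinct covariances = 3.19
σ²_total = 6.19 + 2 × 3.19 = 12.57
α = (k/(k−1))·(1 − Σσᵢ²/σ²_total) = (3/2)·(1 − 6.19/12.57) = 0.761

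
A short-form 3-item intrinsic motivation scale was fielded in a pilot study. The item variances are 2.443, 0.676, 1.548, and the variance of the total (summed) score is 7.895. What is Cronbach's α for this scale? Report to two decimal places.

Σσ²ᵢ = 2.443 + 0.676 + 1.548 = 4.667
α = (k/(k−1))·(1 − Σσ²ᵢ/σ²_total) = (3/2)·(1 − 4.667/7.895) = 0.61

α = 0.61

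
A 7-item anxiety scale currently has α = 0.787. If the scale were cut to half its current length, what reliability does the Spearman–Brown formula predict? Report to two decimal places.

Length factor m = 1/2
α' = m·α / (1 − (1−m)·α)
   = 1/2 × 0.787 / (1 − (1 − 1/2) × 0.787)
   = 0.3935 / 0.6065 = 0.65

predicted reliability = 0.65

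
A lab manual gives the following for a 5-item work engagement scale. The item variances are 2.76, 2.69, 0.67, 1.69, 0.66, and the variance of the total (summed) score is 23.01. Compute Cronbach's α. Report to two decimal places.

Cronbach's α = 0.79

sum of item variances = 2.76 + 2.69 + 0.67 + 1.69 + 0.66 = 8.47
α = (k/(k−1))·(1 − sum of item variances/σ²_total) = (5/4)·(1 − 8.47/23.01) = 0.79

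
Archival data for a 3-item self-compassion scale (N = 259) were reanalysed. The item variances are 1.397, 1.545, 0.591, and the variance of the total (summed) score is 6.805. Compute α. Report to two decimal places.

Σσ²ᵢ = 1.397 + 1.545 + 0.591 = 3.533
α = (k/(k−1))·(1 − Σσ²ᵢ/σ²_T) = (3/2)·(1 − 3.533/6.805) = 0.72

α = 0.72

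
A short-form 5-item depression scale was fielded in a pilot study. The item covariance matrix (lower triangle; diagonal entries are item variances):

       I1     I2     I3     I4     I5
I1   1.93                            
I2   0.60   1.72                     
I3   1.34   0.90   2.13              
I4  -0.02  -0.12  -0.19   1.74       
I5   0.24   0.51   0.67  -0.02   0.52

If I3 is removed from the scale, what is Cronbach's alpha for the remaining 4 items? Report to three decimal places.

α = 0.383

Remaining items: I1, I2, I4, I5 (k = 4).
Σσᵢ² = 1.93 + 1.72 + 1.74 + 0.52 = 5.91
σ²_T = 5.91 + 2 × 1.19 = 8.29
α (item deleted) = (4/3)·(1 − 5.91/8.29) = 0.383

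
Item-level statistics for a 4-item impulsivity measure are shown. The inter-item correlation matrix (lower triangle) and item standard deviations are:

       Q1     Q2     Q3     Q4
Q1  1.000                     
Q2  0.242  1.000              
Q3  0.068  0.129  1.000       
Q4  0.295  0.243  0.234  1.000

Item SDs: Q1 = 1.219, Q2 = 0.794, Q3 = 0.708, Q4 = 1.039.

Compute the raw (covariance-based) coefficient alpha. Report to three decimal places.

coefficient alpha = 0.501

Σσ²ᵢ = 1.219² + 0.794² + 0.708² + 1.039² = 3.6972
Covariances σ_ij = r_ij · s_i · s_j:
  σ(Q1,Q2) = 0.242 × 1.219 × 0.794 = 0.2342
  σ(Q1,Q3) = 0.068 × 1.219 × 0.708 = 0.0587
  σ(Q1,Q4) = 0.295 × 1.219 × 1.039 = 0.3736
  σ(Q2,Q3) = 0.129 × 0.794 × 0.708 = 0.0725
  σ(Q2,Q4) = 0.243 × 0.794 × 1.039 = 0.2005
  σ(Q3,Q4) = 0.234 × 0.708 × 1.039 = 0.1721
σ²_T = Σσ²ᵢ + 2·Σσ_ij = 3.6972 + 2 × 1.1116 = 5.9204
α = (4/3)·(1 − 3.6972/5.9204) = 0.501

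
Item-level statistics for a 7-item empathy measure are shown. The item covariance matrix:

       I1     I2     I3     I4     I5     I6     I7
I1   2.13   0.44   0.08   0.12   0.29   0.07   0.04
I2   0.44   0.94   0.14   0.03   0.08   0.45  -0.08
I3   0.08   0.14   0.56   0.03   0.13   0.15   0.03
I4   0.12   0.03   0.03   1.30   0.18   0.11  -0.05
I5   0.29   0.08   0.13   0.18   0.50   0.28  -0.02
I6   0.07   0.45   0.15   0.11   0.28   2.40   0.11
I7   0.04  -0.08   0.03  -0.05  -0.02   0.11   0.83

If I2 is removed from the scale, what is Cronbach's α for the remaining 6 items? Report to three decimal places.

Cronbach's α = 0.344

Remaining items: I1, I3, I4, I5, I6, I7 (k = 6).
sum of item variances = 2.13 + 0.56 + 1.30 + 0.50 + 2.40 + 0.83 = 7.72
total variance = 7.72 + 2 × 1.55 = 10.82
α (item deleted) = (6/5)·(1 − 7.72/10.82) = 0.344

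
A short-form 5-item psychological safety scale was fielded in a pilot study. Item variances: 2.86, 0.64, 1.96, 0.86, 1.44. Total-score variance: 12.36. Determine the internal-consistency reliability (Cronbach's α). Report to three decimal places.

Σσᵢ² = 2.86 + 0.64 + 1.96 + 0.86 + 1.44 = 7.76
α = (k/(k−1))·(1 − Σσᵢ²/σ²_T) = (5/4)·(1 − 7.76/12.36) = 0.465

Cronbach's α = 0.465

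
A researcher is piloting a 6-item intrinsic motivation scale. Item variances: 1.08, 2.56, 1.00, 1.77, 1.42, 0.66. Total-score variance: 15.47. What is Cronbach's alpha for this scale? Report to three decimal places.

Σσᵢ² = 1.08 + 2.56 + 1.00 + 1.77 + 1.42 + 0.66 = 8.49
α = (k/(k−1))·(1 − Σσᵢ²/σ²_total) = (6/5)·(1 − 8.49/15.47) = 0.541

Cronbach's alpha = 0.541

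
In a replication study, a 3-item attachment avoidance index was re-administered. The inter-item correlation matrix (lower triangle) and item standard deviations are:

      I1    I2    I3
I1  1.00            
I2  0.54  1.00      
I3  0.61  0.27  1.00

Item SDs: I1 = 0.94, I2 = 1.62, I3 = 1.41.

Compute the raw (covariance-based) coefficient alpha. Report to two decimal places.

Σσ²ᵢ = 0.94² + 1.62² + 1.41² = 5.4961
Covariances σ_ij = r_ij · s_i · s_j:
  σ(I1,I2) = 0.54 × 0.94 × 1.62 = 0.8223
  σ(I1,I3) = 0.61 × 0.94 × 1.41 = 0.8085
  σ(I2,I3) = 0.27 × 1.62 × 1.41 = 0.6167
σ²_T = Σσ²ᵢ + 2·Σσ_ij = 5.4961 + 2 × 2.2475 = 9.9911
α = (3/2)·(1 − 5.4961/9.9911) = 0.67

coefficient alpha = 0.67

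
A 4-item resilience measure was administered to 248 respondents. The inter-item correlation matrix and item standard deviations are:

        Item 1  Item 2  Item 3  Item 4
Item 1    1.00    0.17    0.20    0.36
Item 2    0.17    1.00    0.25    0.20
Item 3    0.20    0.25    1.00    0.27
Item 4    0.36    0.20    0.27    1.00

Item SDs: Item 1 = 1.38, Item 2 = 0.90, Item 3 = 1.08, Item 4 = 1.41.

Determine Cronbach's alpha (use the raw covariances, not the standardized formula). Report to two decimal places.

Σσ²ᵢ = 1.38² + 0.90² + 1.08² + 1.41² = 5.8689
Covariances σ_ij = r_ij · s_i · s_j:
  σ(Item 1,Item 2) = 0.17 × 1.38 × 0.90 = 0.2111
  σ(Item 1,Item 3) = 0.20 × 1.38 × 1.08 = 0.2981
  σ(Item 1,Item 4) = 0.36 × 1.38 × 1.41 = 0.7005
  σ(Item 2,Item 3) = 0.25 × 0.90 × 1.08 = 0.2430
  σ(Item 2,Item 4) = 0.20 × 0.90 × 1.41 = 0.2538
  σ(Item 3,Item 4) = 0.27 × 1.08 × 1.41 = 0.4112
σ²_T = Σσ²ᵢ + 2·Σσ_ij = 5.8689 + 2 × 2.1177 = 10.1043
α = (4/3)·(1 − 5.8689/10.1043) = 0.56

Cronbach's alpha = 0.56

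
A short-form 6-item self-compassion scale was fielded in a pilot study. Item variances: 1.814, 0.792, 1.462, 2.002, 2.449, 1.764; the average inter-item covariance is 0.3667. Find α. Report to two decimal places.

α = 0.62

Σσ²ᵢ = 1.814 + 0.792 + 1.462 + 2.002 + 2.449 + 1.764 = 10.283
Sum of the 15 distinct covariances = 15 × 0.3667 = 5.5005
total variance = Σσ²ᵢ + 2·Σcov = 10.283 + 2 × 5.5005 = 21.2840
α = (6/5)·(1 − 10.283/21.2840) = 0.62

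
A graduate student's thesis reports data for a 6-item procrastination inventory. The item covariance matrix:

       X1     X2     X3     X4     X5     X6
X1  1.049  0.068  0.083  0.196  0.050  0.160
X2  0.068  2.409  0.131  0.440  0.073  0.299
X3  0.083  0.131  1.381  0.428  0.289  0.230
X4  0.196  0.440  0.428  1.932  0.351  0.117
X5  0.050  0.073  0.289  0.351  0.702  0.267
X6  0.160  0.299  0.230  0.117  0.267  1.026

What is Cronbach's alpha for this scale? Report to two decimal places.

α = 0.51

ΣVar(i) = 1.049 + 2.409 + 1.381 + 1.932 + 0.702 + 1.026 = 8.499
Sum of off-diagonal covariances = 3.182
Var(T) = 8.499 + 2 × 3.182 = 14.863
α = (k/(k−1))·(1 − ΣVar(i)/Var(T)) = (6/5)·(1 − 8.499/14.863) = 0.51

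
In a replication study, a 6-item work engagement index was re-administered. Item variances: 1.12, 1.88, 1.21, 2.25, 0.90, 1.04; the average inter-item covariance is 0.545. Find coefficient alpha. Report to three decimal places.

Σσᵢ² = 1.12 + 1.88 + 1.21 + 2.25 + 0.90 + 1.04 = 8.40
Sum of the 15 distinct covariances = 15 × 0.545 = 8.175
total variance = Σσᵢ² + 2·Σcov = 8.40 + 2 × 8.175 = 24.750
α = (6/5)·(1 − 8.40/24.750) = 0.793

α = 0.793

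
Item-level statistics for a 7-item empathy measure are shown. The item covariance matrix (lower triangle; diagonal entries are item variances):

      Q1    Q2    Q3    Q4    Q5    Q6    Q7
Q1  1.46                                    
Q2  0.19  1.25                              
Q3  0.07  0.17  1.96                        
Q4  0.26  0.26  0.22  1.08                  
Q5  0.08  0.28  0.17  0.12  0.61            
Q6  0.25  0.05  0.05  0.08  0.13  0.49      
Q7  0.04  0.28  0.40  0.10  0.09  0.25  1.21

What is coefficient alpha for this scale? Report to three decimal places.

α = 0.546

Σσ²ᵢ = 1.46 + 1.25 + 1.96 + 1.08 + 0.61 + 0.49 + 1.21 = 8.06
Sum of off-diagonal covariances = 3.54
total variance = 8.06 + 2 × 3.54 = 15.14
α = (k/(k−1))·(1 − Σσ²ᵢ/total variance) = (7/6)·(1 − 8.06/15.14) = 0.546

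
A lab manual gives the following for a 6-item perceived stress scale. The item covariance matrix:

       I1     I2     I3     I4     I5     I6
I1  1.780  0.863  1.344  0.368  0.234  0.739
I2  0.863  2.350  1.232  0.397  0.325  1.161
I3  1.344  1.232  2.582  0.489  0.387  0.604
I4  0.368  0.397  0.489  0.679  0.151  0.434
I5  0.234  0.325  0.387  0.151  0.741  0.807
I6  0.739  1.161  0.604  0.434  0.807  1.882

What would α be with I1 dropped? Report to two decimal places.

α = 0.74

Remaining items: I2, I3, I4, I5, I6 (k = 5).
sum of item variances = 2.350 + 2.582 + 0.679 + 0.741 + 1.882 = 8.234
σ²_total = 8.234 + 2 × 5.987 = 20.208
α (item deleted) = (5/4)·(1 − 8.234/20.208) = 0.74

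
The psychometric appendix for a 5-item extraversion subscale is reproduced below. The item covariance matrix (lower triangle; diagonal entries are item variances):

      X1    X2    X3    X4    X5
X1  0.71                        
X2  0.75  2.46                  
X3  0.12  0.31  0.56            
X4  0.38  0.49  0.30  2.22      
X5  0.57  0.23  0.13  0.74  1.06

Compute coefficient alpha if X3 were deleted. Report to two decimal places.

α = 0.66

Remaining items: X1, X2, X4, X5 (k = 4).
Σσ²ᵢ = 0.71 + 2.46 + 2.22 + 1.06 = 6.45
total variance = 6.45 + 2 × 3.16 = 12.77
α (item deleted) = (4/3)·(1 − 6.45/12.77) = 0.66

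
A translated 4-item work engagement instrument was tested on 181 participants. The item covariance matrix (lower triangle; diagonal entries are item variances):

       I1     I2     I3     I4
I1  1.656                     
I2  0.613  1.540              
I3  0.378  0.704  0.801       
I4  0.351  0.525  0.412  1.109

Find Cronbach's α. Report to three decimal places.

α = 0.718

Σσ²ᵢ = 1.656 + 1.540 + 0.801 + 1.109 = 5.106
Sum of off-diagonal covariances = 2.983
total variance = 5.106 + 2 × 2.983 = 11.072
α = (k/(k−1))·(1 − Σσ²ᵢ/total variance) = (4/3)·(1 − 5.106/11.072) = 0.718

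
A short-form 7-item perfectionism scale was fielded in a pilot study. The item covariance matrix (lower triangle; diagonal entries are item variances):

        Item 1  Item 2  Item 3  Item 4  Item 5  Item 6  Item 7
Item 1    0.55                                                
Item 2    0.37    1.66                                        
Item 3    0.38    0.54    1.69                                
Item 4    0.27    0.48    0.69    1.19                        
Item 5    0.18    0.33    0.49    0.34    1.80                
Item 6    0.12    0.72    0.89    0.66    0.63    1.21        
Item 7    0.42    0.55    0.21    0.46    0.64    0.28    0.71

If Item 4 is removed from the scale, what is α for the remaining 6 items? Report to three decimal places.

Remaining items: Item 1, Item 2, Item 3, Item 5, Item 6, Item 7 (k = 6).
Σσᵢ² = 0.55 + 1.66 + 1.69 + 1.80 + 1.21 + 0.71 = 7.62
Var(T) = 7.62 + 2 × 6.75 = 21.12
α (item deleted) = (6/5)·(1 − 7.62/21.12) = 0.767

α = 0.767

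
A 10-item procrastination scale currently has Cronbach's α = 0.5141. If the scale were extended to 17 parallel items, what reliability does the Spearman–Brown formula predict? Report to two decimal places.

Length factor m = 17/10 = 1.7000
α' = m·α / (1 + (m−1)·α)
   = 17/10 × 0.5141 / (1 + (17/10 − 1) × 0.5141)
   = 0.8740 / 1.3599 = 0.64

predicted reliability = 0.64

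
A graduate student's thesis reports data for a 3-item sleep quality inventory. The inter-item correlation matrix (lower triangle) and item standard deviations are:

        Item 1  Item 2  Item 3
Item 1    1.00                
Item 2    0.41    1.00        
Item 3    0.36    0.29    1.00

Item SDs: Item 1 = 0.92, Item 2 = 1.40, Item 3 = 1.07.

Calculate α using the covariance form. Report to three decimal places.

Σσ²ᵢ = 0.92² + 1.40² + 1.07² = 3.9513
Covariances σ_ij = r_ij · s_i · s_j:
  σ(Item 1,Item 2) = 0.41 × 0.92 × 1.40 = 0.5281
  σ(Item 1,Item 3) = 0.36 × 0.92 × 1.07 = 0.3544
  σ(Item 2,Item 3) = 0.29 × 1.40 × 1.07 = 0.4344
σ²_T = Σσ²ᵢ + 2·Σσ_ij = 3.9513 + 2 × 1.3169 = 6.5851
α = (3/2)·(1 − 3.9513/6.5851) = 0.600

α = 0.600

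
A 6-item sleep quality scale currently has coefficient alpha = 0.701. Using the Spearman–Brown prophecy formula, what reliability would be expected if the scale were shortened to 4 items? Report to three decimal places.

Length factor m = 4/6 = 0.6667
α' = m·α / (1 − (1−m)·α)
   = 4/6 × 0.701 / (1 − (1 − 4/6) × 0.701)
   = 0.4673 / 0.7663 = 0.610

predicted reliability = 0.610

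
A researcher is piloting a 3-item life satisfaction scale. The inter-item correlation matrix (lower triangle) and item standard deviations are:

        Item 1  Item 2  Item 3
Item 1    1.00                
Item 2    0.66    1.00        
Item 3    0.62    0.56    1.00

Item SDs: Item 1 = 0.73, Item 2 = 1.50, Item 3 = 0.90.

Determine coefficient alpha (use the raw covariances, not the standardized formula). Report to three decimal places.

Σσ²ᵢ = 0.73² + 1.50² + 0.90² = 3.5929
Covariances σ_ij = r_ij · s_i · s_j:
  σ(Item 1,Item 2) = 0.66 × 0.73 × 1.50 = 0.7227
  σ(Item 1,Item 3) = 0.62 × 0.73 × 0.90 = 0.4073
  σ(Item 2,Item 3) = 0.56 × 1.50 × 0.90 = 0.7560
σ²_T = Σσ²ᵢ + 2·Σσ_ij = 3.5929 + 2 × 1.8860 = 7.3649
α = (3/2)·(1 − 3.5929/7.3649) = 0.768

coefficient alpha = 0.768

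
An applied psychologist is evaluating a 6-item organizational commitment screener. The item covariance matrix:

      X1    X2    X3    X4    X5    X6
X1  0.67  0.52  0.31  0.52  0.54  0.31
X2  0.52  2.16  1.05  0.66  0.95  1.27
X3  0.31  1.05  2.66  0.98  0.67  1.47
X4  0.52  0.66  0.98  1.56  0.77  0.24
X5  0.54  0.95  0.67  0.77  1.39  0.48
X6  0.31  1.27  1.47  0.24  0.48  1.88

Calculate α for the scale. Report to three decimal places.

α = 0.811

ΣVar(i) = 0.67 + 2.16 + 2.66 + 1.56 + 1.39 + 1.88 = 10.32
Σ_{i<j} σ_ij = 10.74
σ²_T = 10.32 + 2 × 10.74 = 31.80
α = (k/(k−1))·(1 − ΣVar(i)/σ²_T) = (6/5)·(1 − 10.32/31.80) = 0.811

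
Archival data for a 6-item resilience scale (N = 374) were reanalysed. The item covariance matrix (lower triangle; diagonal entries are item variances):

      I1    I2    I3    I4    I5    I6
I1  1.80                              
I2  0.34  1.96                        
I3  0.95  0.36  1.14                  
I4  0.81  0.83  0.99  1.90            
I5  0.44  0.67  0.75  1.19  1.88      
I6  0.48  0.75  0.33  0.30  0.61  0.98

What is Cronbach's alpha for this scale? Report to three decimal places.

Σσᵢ² = 1.80 + 1.96 + 1.14 + 1.90 + 1.88 + 0.98 = 9.66
Sum of the distinct covariances = 9.80
σ²_total = 9.66 + 2 × 9.80 = 29.26
α = (k/(k−1))·(1 − Σσᵢ²/σ²_total) = (6/5)·(1 − 9.66/29.26) = 0.804

Cronbach's alpha = 0.804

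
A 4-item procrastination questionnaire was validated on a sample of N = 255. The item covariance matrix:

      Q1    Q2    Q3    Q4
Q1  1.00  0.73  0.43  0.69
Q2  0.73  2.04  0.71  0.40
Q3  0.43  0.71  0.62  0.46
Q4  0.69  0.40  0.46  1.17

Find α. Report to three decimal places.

sum of item variances = 1.00 + 2.04 + 0.62 + 1.17 = 4.83
Sum of off-diagonal covariances = 3.42
σ²_T = 4.83 + 2 × 3.42 = 11.67
α = (k/(k−1))·(1 − sum of item variances/σ²_T) = (4/3)·(1 − 4.83/11.67) = 0.781

α = 0.781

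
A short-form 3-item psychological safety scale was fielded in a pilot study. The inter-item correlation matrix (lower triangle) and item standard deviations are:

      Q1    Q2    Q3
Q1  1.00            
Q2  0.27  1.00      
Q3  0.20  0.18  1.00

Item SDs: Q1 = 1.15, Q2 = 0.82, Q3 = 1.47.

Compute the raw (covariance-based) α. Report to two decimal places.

α = 0.42

Σσ²ᵢ = 1.15² + 0.82² + 1.47² = 4.1558
Covariances σ_ij = r_ij · s_i · s_j:
  σ(Q1,Q2) = 0.27 × 1.15 × 0.82 = 0.2546
  σ(Q1,Q3) = 0.20 × 1.15 × 1.47 = 0.3381
  σ(Q2,Q3) = 0.18 × 0.82 × 1.47 = 0.2170
σ²_T = Σσ²ᵢ + 2·Σσ_ij = 4.1558 + 2 × 0.8097 = 5.7752
α = (3/2)·(1 − 4.1558/5.7752) = 0.42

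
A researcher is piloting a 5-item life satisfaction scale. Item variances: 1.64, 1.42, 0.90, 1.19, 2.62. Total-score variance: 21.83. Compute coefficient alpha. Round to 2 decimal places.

Σσᵢ² = 1.64 + 1.42 + 0.90 + 1.19 + 2.62 = 7.77
α = (k/(k−1))·(1 − Σσᵢ²/Var(T)) = (5/4)·(1 − 7.77/21.83) = 0.81

α = 0.81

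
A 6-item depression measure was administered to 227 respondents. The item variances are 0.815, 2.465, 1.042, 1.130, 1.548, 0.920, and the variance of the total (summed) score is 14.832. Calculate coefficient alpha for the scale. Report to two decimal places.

α = 0.56

Σσᵢ² = 0.815 + 2.465 + 1.042 + 1.130 + 1.548 + 0.920 = 7.920
α = (k/(k−1))·(1 − Σσᵢ²/Var(T)) = (6/5)·(1 − 7.920/14.832) = 0.56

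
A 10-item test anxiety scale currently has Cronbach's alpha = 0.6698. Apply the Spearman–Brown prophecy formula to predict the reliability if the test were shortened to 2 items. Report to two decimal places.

predicted reliability = 0.29

Length factor m = 2/10 = 0.2000
α' = m·α / (1 − (1−m)·α)
   = 2/10 × 0.6698 / (1 − (1 − 2/10) × 0.6698)
   = 0.1340 / 0.4642 = 0.29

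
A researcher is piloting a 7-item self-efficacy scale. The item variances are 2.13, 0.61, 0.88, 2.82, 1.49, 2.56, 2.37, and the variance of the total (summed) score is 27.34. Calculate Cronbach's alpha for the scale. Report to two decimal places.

Σσ²ᵢ = 2.13 + 0.61 + 0.88 + 2.82 + 1.49 + 2.56 + 2.37 = 12.86
α = (k/(k−1))·(1 − Σσ²ᵢ/σ²_T) = (7/6)·(1 − 12.86/27.34) = 0.62

Cronbach's alpha = 0.62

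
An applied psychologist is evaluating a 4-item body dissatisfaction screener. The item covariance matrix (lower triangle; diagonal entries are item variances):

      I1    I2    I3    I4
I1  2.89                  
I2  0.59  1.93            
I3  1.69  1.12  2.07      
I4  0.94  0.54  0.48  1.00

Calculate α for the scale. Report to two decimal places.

Σσ²ᵢ = 2.89 + 1.93 + 2.07 + 1.00 = 7.89
Sum of off-diagonal covariances = 5.36
Var(T) = 7.89 + 2 × 5.36 = 18.61
α = (k/(k−1))·(1 − Σσ²ᵢ/Var(T)) = (4/3)·(1 − 7.89/18.61) = 0.77

α = 0.77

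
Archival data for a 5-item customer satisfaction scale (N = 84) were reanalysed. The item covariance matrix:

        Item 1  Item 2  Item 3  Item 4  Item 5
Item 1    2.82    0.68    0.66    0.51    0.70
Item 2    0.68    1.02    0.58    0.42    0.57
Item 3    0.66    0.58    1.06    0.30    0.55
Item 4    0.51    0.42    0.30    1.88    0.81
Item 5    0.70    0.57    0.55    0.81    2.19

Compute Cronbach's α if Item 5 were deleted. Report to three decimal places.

α = 0.642

Remaining items: Item 1, Item 2, Item 3, Item 4 (k = 4).
ΣVar(i) = 2.82 + 1.02 + 1.06 + 1.88 = 6.78
σ²_T = 6.78 + 2 × 3.15 = 13.08
α (item deleted) = (4/3)·(1 − 6.78/13.08) = 0.642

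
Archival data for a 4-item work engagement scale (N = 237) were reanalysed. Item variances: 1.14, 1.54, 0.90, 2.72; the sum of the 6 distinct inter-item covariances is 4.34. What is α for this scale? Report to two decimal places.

sum of item variances = 1.14 + 1.54 + 0.90 + 2.72 = 6.30
Sum of distinct covariances = 4.34
Var(T) = sum of item variances + 2·Σcov = 6.30 + 2 × 4.34 = 14.98
α = (4/3)·(1 − 6.30/14.98) = 0.77

α = 0.77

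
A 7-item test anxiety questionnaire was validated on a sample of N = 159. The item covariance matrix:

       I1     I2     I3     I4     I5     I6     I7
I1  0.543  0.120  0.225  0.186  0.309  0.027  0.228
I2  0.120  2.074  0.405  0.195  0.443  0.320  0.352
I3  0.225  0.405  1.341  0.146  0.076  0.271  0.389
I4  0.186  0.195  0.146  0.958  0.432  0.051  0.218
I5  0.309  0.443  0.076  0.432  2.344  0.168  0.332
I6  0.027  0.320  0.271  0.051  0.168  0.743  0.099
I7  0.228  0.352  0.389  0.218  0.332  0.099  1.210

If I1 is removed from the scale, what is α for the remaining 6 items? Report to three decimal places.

Remaining items: I2, I3, I4, I5, I6, I7 (k = 6).
sum of item variances = 2.074 + 1.341 + 0.958 + 2.344 + 0.743 + 1.210 = 8.670
total variance = 8.670 + 2 × 3.897 = 16.464
α (item deleted) = (6/5)·(1 − 8.670/16.464) = 0.568

α = 0.568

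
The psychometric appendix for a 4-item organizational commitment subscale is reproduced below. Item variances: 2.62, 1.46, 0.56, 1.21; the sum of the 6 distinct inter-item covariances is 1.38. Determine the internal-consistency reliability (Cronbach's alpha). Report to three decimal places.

Σσᵢ² = 2.62 + 1.46 + 0.56 + 1.21 = 5.85
Sum of distinct covariances = 1.38
σ²_total = Σσᵢ² + 2·Σcov = 5.85 + 2 × 1.38 = 8.61
α = (4/3)·(1 − 5.85/8.61) = 0.427

Cronbach's alpha = 0.427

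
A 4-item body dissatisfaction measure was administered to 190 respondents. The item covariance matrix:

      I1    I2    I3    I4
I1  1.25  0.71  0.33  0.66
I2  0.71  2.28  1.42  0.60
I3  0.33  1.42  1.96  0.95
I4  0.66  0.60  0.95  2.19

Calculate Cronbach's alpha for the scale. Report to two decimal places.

ΣVar(i) = 1.25 + 2.28 + 1.96 + 2.19 = 7.68
Σ_{i<j} σ_ij = 4.67
total variance = 7.68 + 2 × 4.67 = 17.02
α = (k/(k−1))·(1 − ΣVar(i)/total variance) = (4/3)·(1 − 7.68/17.02) = 0.73

α = 0.73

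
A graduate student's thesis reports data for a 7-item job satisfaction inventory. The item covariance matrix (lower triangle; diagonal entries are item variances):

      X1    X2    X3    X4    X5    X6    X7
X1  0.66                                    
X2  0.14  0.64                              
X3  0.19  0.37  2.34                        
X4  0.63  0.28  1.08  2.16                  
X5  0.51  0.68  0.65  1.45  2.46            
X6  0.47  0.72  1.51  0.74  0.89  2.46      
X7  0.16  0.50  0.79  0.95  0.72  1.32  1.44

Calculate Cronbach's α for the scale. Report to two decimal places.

Σσᵢ² = 0.66 + 0.64 + 2.34 + 2.16 + 2.46 + 2.46 + 1.44 = 12.16
Sum of the distinct covariances = 14.75
σ²_T = 12.16 + 2 × 14.75 = 41.66
α = (k/(k−1))·(1 − Σσᵢ²/σ²_T) = (7/6)·(1 − 12.16/41.66) = 0.83

α = 0.83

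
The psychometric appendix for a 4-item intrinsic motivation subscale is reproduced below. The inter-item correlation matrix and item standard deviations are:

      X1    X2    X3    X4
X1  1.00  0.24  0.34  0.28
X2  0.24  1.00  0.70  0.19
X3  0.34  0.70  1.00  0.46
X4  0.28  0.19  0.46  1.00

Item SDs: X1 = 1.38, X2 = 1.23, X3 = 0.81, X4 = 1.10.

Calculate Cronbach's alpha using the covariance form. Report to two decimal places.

α = 0.66

Σσ²ᵢ = 1.38² + 1.23² + 0.81² + 1.10² = 5.2834
Covariances σ_ij = r_ij · s_i · s_j:
  σ(X1,X2) = 0.24 × 1.38 × 1.23 = 0.4074
  σ(X1,X3) = 0.34 × 1.38 × 0.81 = 0.3801
  σ(X1,X4) = 0.28 × 1.38 × 1.10 = 0.4250
  σ(X2,X3) = 0.70 × 1.23 × 0.81 = 0.6974
  σ(X2,X4) = 0.19 × 1.23 × 1.10 = 0.2571
  σ(X3,X4) = 0.46 × 0.81 × 1.10 = 0.4099
σ²_T = Σσ²ᵢ + 2·Σσ_ij = 5.2834 + 2 × 2.5769 = 10.4372
α = (4/3)·(1 − 5.2834/10.4372) = 0.66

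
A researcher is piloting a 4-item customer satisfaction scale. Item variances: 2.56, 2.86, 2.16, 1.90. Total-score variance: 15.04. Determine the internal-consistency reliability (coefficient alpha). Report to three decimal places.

α = 0.493

Σσ²ᵢ = 2.56 + 2.86 + 2.16 + 1.90 = 9.48
α = (k/(k−1))·(1 − Σσ²ᵢ/σ²_total) = (4/3)·(1 − 9.48/15.04) = 0.493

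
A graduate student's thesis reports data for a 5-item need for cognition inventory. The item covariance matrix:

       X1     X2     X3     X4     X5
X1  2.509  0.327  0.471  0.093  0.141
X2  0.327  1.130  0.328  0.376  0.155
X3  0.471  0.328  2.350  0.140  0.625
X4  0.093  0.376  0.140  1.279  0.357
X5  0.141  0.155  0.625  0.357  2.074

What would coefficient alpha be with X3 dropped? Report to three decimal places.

coefficient alpha = 0.391

Remaining items: X1, X2, X4, X5 (k = 4).
Σσ²ᵢ = 2.509 + 1.130 + 1.279 + 2.074 = 6.992
total variance = 6.992 + 2 × 1.449 = 9.890
α (item deleted) = (4/3)·(1 − 6.992/9.890) = 0.391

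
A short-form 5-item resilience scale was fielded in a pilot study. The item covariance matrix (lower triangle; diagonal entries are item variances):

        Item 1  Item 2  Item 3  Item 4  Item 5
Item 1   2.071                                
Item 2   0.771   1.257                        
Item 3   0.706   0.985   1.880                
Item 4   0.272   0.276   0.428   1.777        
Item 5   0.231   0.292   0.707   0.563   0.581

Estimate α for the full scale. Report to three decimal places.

ΣVar(i) = 2.071 + 1.257 + 1.880 + 1.777 + 0.581 = 7.566
Σ_{i<j} σ_ij = 5.231
σ²_T = 7.566 + 2 × 5.231 = 18.028
α = (k/(k−1))·(1 − ΣVar(i)/σ²_T) = (5/4)·(1 − 7.566/18.028) = 0.725

α = 0.725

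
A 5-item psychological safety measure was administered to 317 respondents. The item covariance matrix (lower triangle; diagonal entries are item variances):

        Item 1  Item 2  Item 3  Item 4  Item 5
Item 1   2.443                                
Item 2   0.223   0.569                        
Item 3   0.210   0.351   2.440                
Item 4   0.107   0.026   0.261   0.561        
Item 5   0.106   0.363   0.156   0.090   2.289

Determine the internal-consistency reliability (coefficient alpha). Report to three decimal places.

α = 0.392

sum of item variances = 2.443 + 0.569 + 2.440 + 0.561 + 2.289 = 8.302
Σ_{i<j} σ_ij = 1.893
total variance = 8.302 + 2 × 1.893 = 12.088
α = (k/(k−1))·(1 − sum of item variances/total variance) = (5/4)·(1 − 8.302/12.088) = 0.392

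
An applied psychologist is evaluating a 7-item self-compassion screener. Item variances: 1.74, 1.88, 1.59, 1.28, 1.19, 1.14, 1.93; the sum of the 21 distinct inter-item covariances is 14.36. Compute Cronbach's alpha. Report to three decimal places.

Σσᵢ² = 1.74 + 1.88 + 1.59 + 1.28 + 1.19 + 1.14 + 1.93 = 10.75
Sum of distinct covariances = 14.36
total variance = Σσᵢ² + 2·Σcov = 10.75 + 2 × 14.36 = 39.47
α = (7/6)·(1 − 10.75/39.47) = 0.849

Cronbach's alpha = 0.849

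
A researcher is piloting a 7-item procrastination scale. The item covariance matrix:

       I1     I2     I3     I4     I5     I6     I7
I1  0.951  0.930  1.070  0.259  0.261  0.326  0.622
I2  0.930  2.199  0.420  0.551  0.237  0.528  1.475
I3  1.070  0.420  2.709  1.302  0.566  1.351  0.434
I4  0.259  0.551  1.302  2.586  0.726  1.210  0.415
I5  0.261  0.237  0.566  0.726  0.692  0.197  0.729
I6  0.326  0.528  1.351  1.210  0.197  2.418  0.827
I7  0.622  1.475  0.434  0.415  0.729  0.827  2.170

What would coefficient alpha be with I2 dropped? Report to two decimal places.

coefficient alpha = 0.77

Remaining items: I1, I3, I4, I5, I6, I7 (k = 6).
Σσᵢ² = 0.951 + 2.709 + 2.586 + 0.692 + 2.418 + 2.170 = 11.526
σ²_T = 11.526 + 2 × 10.295 = 32.116
α (item deleted) = (6/5)·(1 − 11.526/32.116) = 0.77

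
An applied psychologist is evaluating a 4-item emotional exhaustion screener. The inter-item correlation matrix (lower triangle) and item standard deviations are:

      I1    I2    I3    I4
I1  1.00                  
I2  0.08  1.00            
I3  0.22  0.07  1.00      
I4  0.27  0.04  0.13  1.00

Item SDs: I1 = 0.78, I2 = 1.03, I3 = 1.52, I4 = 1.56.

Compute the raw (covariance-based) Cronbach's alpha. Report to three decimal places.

Σσ²ᵢ = 0.78² + 1.03² + 1.52² + 1.56² = 6.4133
Covariances σ_ij = r_ij · s_i · s_j:
  σ(I1,I2) = 0.08 × 0.78 × 1.03 = 0.0643
  σ(I1,I3) = 0.22 × 0.78 × 1.52 = 0.2608
  σ(I1,I4) = 0.27 × 0.78 × 1.56 = 0.3285
  σ(I2,I3) = 0.07 × 1.03 × 1.52 = 0.1096
  σ(I2,I4) = 0.04 × 1.03 × 1.56 = 0.0643
  σ(I3,I4) = 0.13 × 1.52 × 1.56 = 0.3083
σ²_T = Σσ²ᵢ + 2·Σσ_ij = 6.4133 + 2 × 1.1358 = 8.6849
α = (4/3)·(1 − 6.4133/8.6849) = 0.349

α = 0.349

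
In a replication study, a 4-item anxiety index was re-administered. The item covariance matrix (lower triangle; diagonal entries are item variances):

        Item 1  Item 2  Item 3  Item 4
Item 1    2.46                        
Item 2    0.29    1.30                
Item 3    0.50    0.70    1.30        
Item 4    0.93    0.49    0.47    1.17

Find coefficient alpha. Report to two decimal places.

Σσ²ᵢ = 2.46 + 1.30 + 1.30 + 1.17 = 6.23
Σ_{i<j} σ_ij = 3.38
Var(T) = 6.23 + 2 × 3.38 = 12.99
α = (k/(k−1))·(1 − Σσ²ᵢ/Var(T)) = (4/3)·(1 − 6.23/12.99) = 0.69

coefficient alpha = 0.69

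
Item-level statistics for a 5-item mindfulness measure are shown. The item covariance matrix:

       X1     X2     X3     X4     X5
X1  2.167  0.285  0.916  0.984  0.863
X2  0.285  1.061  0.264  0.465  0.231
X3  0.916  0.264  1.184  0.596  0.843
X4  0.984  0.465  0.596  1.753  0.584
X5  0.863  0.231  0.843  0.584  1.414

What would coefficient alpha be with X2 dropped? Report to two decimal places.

α = 0.79

Remaining items: X1, X3, X4, X5 (k = 4).
Σσᵢ² = 2.167 + 1.184 + 1.753 + 1.414 = 6.518
σ²_T = 6.518 + 2 × 4.786 = 16.090
α (item deleted) = (4/3)·(1 − 6.518/16.090) = 0.79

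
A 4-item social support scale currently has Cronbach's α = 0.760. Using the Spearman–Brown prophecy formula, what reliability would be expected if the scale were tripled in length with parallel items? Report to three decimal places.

predicted reliability = 0.905

Length factor m = 3
α' = m·α / (1 + (m−1)·α)
   = 3 × 0.760 / (1 + (3 − 1) × 0.760)
   = 2.2800 / 2.5200 = 0.905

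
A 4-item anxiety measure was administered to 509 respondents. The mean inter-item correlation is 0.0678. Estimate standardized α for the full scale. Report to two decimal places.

Standardized α = k·r̄ / (1 + (k−1)·r̄) = 4 × 0.0678 / (1 + 3 × 0.0678)
  = 0.2712 / 1.2034 = 0.23

standardized α = 0.23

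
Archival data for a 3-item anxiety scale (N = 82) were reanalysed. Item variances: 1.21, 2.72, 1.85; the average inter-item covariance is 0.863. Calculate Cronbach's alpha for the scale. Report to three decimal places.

Cronbach's alpha = 0.709

Σσ²ᵢ = 1.21 + 2.72 + 1.85 = 5.78
Sum of the 3 distinct covariances = 3 × 0.863 = 2.589
σ²_T = Σσ²ᵢ + 2·Σcov = 5.78 + 2 × 2.589 = 10.958
α = (3/2)·(1 − 5.78/10.958) = 0.709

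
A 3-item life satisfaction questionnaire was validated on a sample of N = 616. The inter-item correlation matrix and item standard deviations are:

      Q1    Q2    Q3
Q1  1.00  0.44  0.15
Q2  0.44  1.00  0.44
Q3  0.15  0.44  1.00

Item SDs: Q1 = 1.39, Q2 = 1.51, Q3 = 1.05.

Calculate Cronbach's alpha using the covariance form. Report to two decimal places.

α = 0.61

Σσ²ᵢ = 1.39² + 1.51² + 1.05² = 5.3147
Covariances σ_ij = r_ij · s_i · s_j:
  σ(Q1,Q2) = 0.44 × 1.39 × 1.51 = 0.9235
  σ(Q1,Q3) = 0.15 × 1.39 × 1.05 = 0.2189
  σ(Q2,Q3) = 0.44 × 1.51 × 1.05 = 0.6976
σ²_T = Σσ²ᵢ + 2·Σσ_ij = 5.3147 + 2 × 1.8400 = 8.9947
α = (3/2)·(1 − 5.3147/8.9947) = 0.61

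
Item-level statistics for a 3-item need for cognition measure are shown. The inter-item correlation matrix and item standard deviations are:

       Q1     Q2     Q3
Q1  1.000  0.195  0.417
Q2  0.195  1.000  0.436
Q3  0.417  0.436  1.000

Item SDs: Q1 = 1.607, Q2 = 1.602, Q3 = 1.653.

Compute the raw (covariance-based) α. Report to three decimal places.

α = 0.618

Σσ²ᵢ = 1.607² + 1.602² + 1.653² = 7.8813
Covariances σ_ij = r_ij · s_i · s_j:
  σ(Q1,Q2) = 0.195 × 1.607 × 1.602 = 0.5020
  σ(Q1,Q3) = 0.417 × 1.607 × 1.653 = 1.1077
  σ(Q2,Q3) = 0.436 × 1.602 × 1.653 = 1.1546
σ²_T = Σσ²ᵢ + 2·Σσ_ij = 7.8813 + 2 × 2.7643 = 13.4099
α = (3/2)·(1 − 7.8813/13.4099) = 0.618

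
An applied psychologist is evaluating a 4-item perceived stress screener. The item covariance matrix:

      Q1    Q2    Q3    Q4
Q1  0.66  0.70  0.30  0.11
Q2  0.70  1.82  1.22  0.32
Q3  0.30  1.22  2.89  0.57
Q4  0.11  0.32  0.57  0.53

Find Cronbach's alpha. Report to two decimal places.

α = 0.70

ΣVar(i) = 0.66 + 1.82 + 2.89 + 0.53 = 5.90
Sum of the distinct covariances = 3.22
σ²_T = 5.90 + 2 × 3.22 = 12.34
α = (k/(k−1))·(1 − ΣVar(i)/σ²_T) = (4/3)·(1 − 5.90/12.34) = 0.70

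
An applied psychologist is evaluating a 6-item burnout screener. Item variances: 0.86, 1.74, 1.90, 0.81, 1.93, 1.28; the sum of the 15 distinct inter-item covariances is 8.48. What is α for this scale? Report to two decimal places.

ΣVar(i) = 0.86 + 1.74 + 1.90 + 0.81 + 1.93 + 1.28 = 8.52
Sum of distinct covariances = 8.48
total variance = ΣVar(i) + 2·Σcov = 8.52 + 2 × 8.48 = 25.48
α = (6/5)·(1 − 8.52/25.48) = 0.80

α = 0.80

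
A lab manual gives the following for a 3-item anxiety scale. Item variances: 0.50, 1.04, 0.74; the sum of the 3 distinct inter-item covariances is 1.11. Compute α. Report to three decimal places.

ΣVar(i) = 0.50 + 1.04 + 0.74 = 2.28
Sum of distinct covariances = 1.11
Var(T) = ΣVar(i) + 2·Σcov = 2.28 + 2 × 1.11 = 4.50
α = (3/2)·(1 − 2.28/4.50) = 0.740

α = 0.740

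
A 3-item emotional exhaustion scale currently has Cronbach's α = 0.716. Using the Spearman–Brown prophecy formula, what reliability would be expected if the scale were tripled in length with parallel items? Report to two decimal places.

Length factor m = 3
α' = m·α / (1 + (m−1)·α)
   = 3 × 0.716 / (1 + (3 − 1) × 0.716)
   = 2.1480 / 2.4320 = 0.88

predicted reliability = 0.88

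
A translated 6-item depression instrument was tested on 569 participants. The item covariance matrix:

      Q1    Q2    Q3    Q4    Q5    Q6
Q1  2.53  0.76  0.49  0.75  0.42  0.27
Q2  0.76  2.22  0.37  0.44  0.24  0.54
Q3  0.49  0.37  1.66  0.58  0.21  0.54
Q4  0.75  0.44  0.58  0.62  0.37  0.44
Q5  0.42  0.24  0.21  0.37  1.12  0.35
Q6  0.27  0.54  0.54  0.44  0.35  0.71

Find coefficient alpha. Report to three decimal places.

α = 0.725

Σσᵢ² = 2.53 + 2.22 + 1.66 + 0.62 + 1.12 + 0.71 = 8.86
Σ_{i<j} σ_ij = 6.77
σ²_T = 8.86 + 2 × 6.77 = 22.40
α = (k/(k−1))·(1 − Σσᵢ²/σ²_T) = (6/5)·(1 − 8.86/22.40) = 0.725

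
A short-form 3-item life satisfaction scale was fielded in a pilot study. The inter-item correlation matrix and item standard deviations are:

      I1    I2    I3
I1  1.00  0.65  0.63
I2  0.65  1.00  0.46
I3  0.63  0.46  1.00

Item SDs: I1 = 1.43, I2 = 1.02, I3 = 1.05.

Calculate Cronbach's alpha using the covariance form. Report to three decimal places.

α = 0.799

Σσ²ᵢ = 1.43² + 1.02² + 1.05² = 4.1878
Covariances σ_ij = r_ij · s_i · s_j:
  σ(I1,I2) = 0.65 × 1.43 × 1.02 = 0.9481
  σ(I1,I3) = 0.63 × 1.43 × 1.05 = 0.9459
  σ(I2,I3) = 0.46 × 1.02 × 1.05 = 0.4927
σ²_T = Σσ²ᵢ + 2·Σσ_ij = 4.1878 + 2 × 2.3867 = 8.9612
α = (3/2)·(1 − 4.1878/8.9612) = 0.799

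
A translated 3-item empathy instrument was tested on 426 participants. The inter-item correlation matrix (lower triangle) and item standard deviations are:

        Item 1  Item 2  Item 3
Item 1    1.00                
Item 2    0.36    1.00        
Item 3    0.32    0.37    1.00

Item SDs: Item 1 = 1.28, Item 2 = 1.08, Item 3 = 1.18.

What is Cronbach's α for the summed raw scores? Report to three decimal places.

Σσ²ᵢ = 1.28² + 1.08² + 1.18² = 4.1972
Covariances σ_ij = r_ij · s_i · s_j:
  σ(Item 1,Item 2) = 0.36 × 1.28 × 1.08 = 0.4977
  σ(Item 1,Item 3) = 0.32 × 1.28 × 1.18 = 0.4833
  σ(Item 2,Item 3) = 0.37 × 1.08 × 1.18 = 0.4715
σ²_T = Σσ²ᵢ + 2·Σσ_ij = 4.1972 + 2 × 1.4525 = 7.1022
α = (3/2)·(1 − 4.1972/7.1022) = 0.614

Cronbach's α = 0.614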